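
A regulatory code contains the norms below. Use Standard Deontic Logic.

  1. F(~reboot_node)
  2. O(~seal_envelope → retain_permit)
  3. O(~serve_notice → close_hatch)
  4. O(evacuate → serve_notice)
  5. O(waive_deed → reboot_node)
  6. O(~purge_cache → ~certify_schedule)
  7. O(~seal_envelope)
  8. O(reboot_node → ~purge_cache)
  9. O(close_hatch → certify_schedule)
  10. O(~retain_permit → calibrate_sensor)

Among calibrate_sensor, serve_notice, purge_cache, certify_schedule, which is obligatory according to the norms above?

F(~reboot_node) at premise 1 means O(reboot_node).
With premise 8, O(reboot_node → ~purge_cache), the K-axiom yields O(~purge_cache).
With premise 6, O(~purge_cache → ~certify_schedule), the K-axiom yields O(~certify_schedule).
Premise 9, O(close_hatch → certify_schedule), contraposes to O(~certify_schedule → ~close_hatch); with O(~certify_schedule) we get O(~close_hatch).
The contrapositive of premise 3 (O(~serve_notice → close_hatch)) is O(~close_hatch → serve_notice), and O(~close_hatch) is already established, so O(serve_notice).
So O(serve_notice) holds — serve_notice is obligatory. None of the other listed options is made obligatory by any chain of premises.

serve_notice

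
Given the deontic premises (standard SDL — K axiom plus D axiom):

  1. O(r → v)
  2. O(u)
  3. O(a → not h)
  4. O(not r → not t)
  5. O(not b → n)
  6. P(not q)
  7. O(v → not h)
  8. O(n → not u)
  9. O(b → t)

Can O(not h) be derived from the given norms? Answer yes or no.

From premise 2 we have O(u).
Premise 8 is O(n → not u); contrapositively O(u → not n). Since O(u) holds, K gives O(not n).
Premise 5, O(not b → n), contraposes to O(not n → b); with O(not n) we get O(b).
Premise 9 is O(b → t); since O(b), deontic closure gives O(t).
The contrapositive of premise 4 (O(not r → not t)) is O(t → r), and O(t) is already established, so O(r).
Applying K to premise 1 (O(r → v)) and O(r) yields O(v).
With premise 7, O(v → not h), the K-axiom yields O(not h).
Premises 3, 6 do not contribute to this derivation.
So O(not h) follows.

Yes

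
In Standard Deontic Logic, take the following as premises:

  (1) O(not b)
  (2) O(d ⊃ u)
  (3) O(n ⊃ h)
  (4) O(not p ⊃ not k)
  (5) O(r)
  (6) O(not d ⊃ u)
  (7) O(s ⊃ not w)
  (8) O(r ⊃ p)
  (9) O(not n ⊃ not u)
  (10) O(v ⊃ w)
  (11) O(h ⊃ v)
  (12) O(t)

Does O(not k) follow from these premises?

Premise 4 is O(not p ⊃ not k), but O(not p) is not derivable from the premises, so it does not yield O(not k).
No other premise forces O(not k). An ideal world satisfying every premise can still have not k false, so O(not k) is not derivable.

No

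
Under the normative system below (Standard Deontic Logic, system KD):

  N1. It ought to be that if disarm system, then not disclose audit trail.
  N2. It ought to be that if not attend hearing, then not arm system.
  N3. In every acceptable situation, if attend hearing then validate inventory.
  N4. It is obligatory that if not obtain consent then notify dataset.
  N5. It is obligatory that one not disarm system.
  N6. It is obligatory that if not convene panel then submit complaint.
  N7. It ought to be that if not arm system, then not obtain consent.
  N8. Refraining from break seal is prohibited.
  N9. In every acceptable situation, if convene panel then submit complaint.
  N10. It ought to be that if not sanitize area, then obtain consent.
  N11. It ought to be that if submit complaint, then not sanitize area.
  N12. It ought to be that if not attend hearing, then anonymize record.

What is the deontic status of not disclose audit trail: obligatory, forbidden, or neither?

Neither

Premise 1 is O(disarm_system → ¬disclose_audit_trail), but O(disarm_system) is not derivable from the premises, so it does not yield O(¬disclose_audit_trail).
No premise or chain of K-axiom applications forces O(¬disclose_audit_trail), and none forces O(disclose_audit_trail). So ¬disclose_audit_trail is neither obligatory nor forbidden under these norms.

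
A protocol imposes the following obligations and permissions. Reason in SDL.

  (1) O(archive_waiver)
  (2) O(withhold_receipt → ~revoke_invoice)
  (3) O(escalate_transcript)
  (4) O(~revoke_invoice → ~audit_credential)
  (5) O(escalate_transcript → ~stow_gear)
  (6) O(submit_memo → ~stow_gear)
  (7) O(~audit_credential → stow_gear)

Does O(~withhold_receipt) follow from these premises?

Premise 3 states O(escalate_transcript) outright.
From O(escalate_transcript) and premise 5, O(escalate_transcript → ~stow_gear), we obtain O(~stow_gear).
Premise 7 is O(~audit_credential → stow_gear); contrapositively O(~stow_gear → audit_credential). Since O(~stow_gear) holds, K gives O(audit_credential).
The contrapositive of premise 4 (O(~revoke_invoice → ~audit_credential)) is O(audit_credential → revoke_invoice), and O(audit_credential) is already established, so O(revoke_invoice).
Premise 2 is O(withhold_receipt → ~revoke_invoice); contrapositively O(revoke_invoice → ~withhold_receipt). Since O(revoke_invoice) holds, K gives O(~withhold_receipt).
Premises 1, 6 do not contribute to this derivation.
So O(~withhold_receipt) follows.

Yes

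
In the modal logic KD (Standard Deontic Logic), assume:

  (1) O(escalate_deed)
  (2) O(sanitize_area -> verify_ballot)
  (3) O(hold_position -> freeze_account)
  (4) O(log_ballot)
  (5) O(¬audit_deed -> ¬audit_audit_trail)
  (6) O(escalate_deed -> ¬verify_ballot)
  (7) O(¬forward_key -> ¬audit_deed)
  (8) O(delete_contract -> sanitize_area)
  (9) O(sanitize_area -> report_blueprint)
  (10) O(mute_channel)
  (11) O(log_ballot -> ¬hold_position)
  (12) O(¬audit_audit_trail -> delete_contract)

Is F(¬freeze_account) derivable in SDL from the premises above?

Premise 3 is O(hold_position -> freeze_account), but O(hold_position) is not derivable from the premises, so it does not yield O(freeze_account).
No other premise forces O(freeze_account). An ideal world satisfying every premise can still have ¬freeze_account true, so F(¬freeze_account) is not derivable.

No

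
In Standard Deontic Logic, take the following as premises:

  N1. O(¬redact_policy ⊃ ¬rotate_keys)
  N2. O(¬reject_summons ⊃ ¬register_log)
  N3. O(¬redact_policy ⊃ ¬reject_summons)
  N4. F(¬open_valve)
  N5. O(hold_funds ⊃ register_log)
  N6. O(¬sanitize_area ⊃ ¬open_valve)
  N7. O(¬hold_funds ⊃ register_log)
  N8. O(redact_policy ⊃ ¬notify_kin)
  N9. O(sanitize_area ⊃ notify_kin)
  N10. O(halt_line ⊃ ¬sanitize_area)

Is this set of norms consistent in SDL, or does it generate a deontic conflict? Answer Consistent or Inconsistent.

Inconsistent

Premises 7 and 5 are O(¬hold_funds ⊃ register_log) and O(hold_funds ⊃ register_log); every ideal world satisfies ¬hold_funds or hold_funds, so in either case register_log holds — hence O(register_log).
The contrapositive of premise 2 (O(¬reject_summons ⊃ ¬register_log)) is O(register_log ⊃ reject_summons), and O(register_log) is already established, so O(reject_summons).
The contrapositive of premise 3 (O(¬redact_policy ⊃ ¬reject_summons)) is O(reject_summons ⊃ redact_policy), and O(reject_summons) is already established, so O(redact_policy).
Applying K to premise 8 (O(redact_policy ⊃ ¬notify_kin)) and O(redact_policy) yields O(¬notify_kin).
Premise 9 is O(sanitize_area ⊃ notify_kin); contrapositively O(¬notify_kin ⊃ ¬sanitize_area). Since O(¬notify_kin) holds, K gives O(¬sanitize_area).
Premise 6 is O(¬sanitize_area ⊃ ¬open_valve); since O(¬sanitize_area), deontic closure gives O(¬open_valve).
Yet premise 4 is F(¬open_valve), i.e. O(open_valve).
We now have both O(¬open_valve) and O(open_valve) — open_valve is simultaneously obligatory and forbidden, violating the D-axiom.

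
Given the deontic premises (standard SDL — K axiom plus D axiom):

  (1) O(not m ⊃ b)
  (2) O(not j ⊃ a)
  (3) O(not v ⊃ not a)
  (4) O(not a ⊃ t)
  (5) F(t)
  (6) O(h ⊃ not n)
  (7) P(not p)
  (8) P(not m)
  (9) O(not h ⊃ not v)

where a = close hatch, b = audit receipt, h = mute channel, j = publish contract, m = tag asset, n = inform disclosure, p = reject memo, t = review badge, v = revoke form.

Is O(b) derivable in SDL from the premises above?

Premise 1 is O(not m ⊃ b), but O(not m) is not derivable from the premises (the permission P(not m) asserts only not O(m), not O(not m)), so it does not yield O(b).
No other premise forces O(b). An ideal world satisfying every premise can still have b false, so O(b) is not derivable.

No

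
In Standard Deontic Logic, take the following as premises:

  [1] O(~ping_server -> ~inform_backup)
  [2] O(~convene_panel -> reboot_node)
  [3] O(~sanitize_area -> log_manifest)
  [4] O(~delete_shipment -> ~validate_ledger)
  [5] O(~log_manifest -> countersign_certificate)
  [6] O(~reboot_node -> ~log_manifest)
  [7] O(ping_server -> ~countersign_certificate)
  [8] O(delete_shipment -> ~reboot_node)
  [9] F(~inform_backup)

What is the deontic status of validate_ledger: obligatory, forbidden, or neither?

Forbidden

Premise 9, F(~inform_backup), is equivalent to O(inform_backup).
Premise 1 is O(~ping_server -> ~inform_backup); contrapositively O(inform_backup -> ping_server). Since O(inform_backup) holds, K gives O(ping_server).
With premise 7, O(ping_server -> ~countersign_certificate), the K-axiom yields O(~countersign_certificate).
The contrapositive of premise 5 (O(~log_manifest -> countersign_certificate)) is O(~countersign_certificate -> log_manifest), and O(~countersign_certificate) is already established, so O(log_manifest).
The contrapositive of premise 6 (O(~reboot_node -> ~log_manifest)) is O(log_manifest -> reboot_node), and O(log_manifest) is already established, so O(reboot_node).
Premise 8 is O(delete_shipment -> ~reboot_node); contrapositively O(reboot_node -> ~delete_shipment). Since O(reboot_node) holds, K gives O(~delete_shipment).
With premise 4, O(~delete_shipment -> ~validate_ledger), the K-axiom yields O(~validate_ledger).
Premises 2, 3 do not contribute to this derivation.
Thus O(~validate_ledger), which is F(validate_ledger): validate_ledger is forbidden.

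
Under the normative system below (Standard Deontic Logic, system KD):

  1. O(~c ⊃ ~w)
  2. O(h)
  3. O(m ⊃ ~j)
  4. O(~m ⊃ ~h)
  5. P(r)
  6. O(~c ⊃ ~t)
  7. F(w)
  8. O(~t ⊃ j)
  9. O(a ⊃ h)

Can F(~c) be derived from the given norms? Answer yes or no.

Premise 2 states O(h) outright.
The contrapositive of premise 4 (O(~m ⊃ ~h)) is O(h ⊃ m), and O(h) is already established, so O(m).
Applying K to premise 3 (O(m ⊃ ~j)) and O(m) yields O(~j).
Premise 8 is O(~t ⊃ j); contrapositively O(~j ⊃ t). Since O(~j) holds, K gives O(t).
The contrapositive of premise 6 (O(~c ⊃ ~t)) is O(t ⊃ c), and O(t) is already established, so O(c).
Premises 1, 5, 7, 9 do not contribute to this derivation.
So O(c) holds, i.e. F(~c). The claim follows.

Yes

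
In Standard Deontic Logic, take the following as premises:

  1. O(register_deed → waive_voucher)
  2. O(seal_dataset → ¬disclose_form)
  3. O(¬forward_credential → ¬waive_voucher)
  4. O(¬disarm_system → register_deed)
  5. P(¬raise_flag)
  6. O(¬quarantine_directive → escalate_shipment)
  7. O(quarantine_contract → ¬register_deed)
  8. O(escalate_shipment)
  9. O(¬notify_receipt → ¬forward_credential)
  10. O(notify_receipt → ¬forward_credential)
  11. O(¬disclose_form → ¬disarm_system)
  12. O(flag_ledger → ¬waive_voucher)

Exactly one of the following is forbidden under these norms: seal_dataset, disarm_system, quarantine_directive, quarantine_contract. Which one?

Premises 9 and 10 are O(¬notify_receipt → ¬forward_credential) and O(notify_receipt → ¬forward_credential); every ideal world satisfies ¬notify_receipt or notify_receipt, so in either case ¬forward_credential holds — hence O(¬forward_credential).
Premise 3 is O(¬forward_credential → ¬waive_voucher); since O(¬forward_credential), deontic closure gives O(¬waive_voucher).
Premise 1, O(register_deed → waive_voucher), contraposes to O(¬waive_voucher → ¬register_deed); with O(¬waive_voucher) we get O(¬register_deed).
The contrapositive of premise 4 (O(¬disarm_system → register_deed)) is O(¬register_deed → disarm_system), and O(¬register_deed) is already established, so O(disarm_system).
Premise 11, O(¬disclose_form → ¬disarm_system), contraposes to O(disarm_system → disclose_form); with O(disarm_system) we get O(disclose_form).
Premise 2, O(seal_dataset → ¬disclose_form), contraposes to O(disclose_form → ¬seal_dataset); with O(disclose_form) we get O(¬seal_dataset).
So O(¬seal_dataset) holds, i.e. seal_dataset is forbidden. None of the other listed options is forbidden under the premises.

seal_dataset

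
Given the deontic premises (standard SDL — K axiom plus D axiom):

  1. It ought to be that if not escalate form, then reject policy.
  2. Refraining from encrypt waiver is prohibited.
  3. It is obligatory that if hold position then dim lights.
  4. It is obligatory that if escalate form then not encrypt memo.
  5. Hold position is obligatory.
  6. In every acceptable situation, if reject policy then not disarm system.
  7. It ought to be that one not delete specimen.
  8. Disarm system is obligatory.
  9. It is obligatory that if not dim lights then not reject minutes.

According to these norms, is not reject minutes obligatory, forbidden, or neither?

Premise 9 is O(¬dim_lights → ¬reject_minutes), but O(¬dim_lights) is not derivable from the premises, so it does not yield O(¬reject_minutes).
No premise or chain of K-axiom applications forces O(¬reject_minutes), and none forces O(reject_minutes). So ¬reject_minutes is neither obligatory nor forbidden under these norms.

Neither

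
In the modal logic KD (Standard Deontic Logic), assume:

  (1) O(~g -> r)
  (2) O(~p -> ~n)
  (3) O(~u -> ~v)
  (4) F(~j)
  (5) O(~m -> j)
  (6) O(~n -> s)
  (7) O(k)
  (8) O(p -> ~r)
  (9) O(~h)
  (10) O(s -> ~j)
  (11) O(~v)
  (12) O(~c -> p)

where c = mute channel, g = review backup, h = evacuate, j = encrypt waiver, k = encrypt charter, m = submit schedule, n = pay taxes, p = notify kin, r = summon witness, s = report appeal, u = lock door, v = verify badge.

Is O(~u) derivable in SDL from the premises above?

Premise 3 is O(~u -> ~v); even if O(~v) held, inferring O(~u) would be affirming the consequent — invalid.
No other premise forces O(~u). An ideal world satisfying every premise can still have ~u false, so O(~u) is not derivable.

No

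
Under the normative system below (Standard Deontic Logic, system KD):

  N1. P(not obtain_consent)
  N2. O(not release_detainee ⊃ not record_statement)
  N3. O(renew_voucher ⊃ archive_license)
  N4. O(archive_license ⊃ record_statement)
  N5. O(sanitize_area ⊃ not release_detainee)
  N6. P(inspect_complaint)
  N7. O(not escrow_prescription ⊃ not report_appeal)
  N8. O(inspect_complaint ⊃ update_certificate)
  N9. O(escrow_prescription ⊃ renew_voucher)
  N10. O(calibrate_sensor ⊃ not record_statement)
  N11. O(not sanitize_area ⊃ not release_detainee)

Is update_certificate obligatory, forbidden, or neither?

Neither

Premise 8 is O(inspect_complaint ⊃ update_certificate), but O(inspect_complaint) is not derivable from the premises (the permission P(inspect_complaint) asserts only not O(not inspect_complaint), not O(inspect_complaint)), so it does not yield O(update_certificate).
No premise or chain of K-axiom applications forces O(update_certificate), and none forces O(not update_certificate). So update_certificate is neither obligatory nor forbidden under these norms.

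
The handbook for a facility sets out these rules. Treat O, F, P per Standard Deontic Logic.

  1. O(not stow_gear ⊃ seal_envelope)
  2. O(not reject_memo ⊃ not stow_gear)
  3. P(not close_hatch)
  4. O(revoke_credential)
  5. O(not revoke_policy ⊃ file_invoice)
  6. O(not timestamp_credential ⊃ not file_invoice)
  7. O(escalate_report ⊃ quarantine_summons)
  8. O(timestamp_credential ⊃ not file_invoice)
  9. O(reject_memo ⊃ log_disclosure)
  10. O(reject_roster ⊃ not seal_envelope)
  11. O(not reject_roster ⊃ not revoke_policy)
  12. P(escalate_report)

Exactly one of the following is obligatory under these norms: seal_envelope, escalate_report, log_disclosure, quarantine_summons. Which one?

log_disclosure

Premises 8 and 6 cover both cases: O(timestamp_credential ⊃ not file_invoice) and O(not timestamp_credential ⊃ not file_invoice). Since timestamp_credential ∨ not timestamp_credential is a tautology, O(not file_invoice) follows.
Premise 5, O(not revoke_policy ⊃ file_invoice), contraposes to O(not file_invoice ⊃ revoke_policy); with O(not file_invoice) we get O(revoke_policy).
The contrapositive of premise 11 (O(not reject_roster ⊃ not revoke_policy)) is O(revoke_policy ⊃ reject_roster), and O(revoke_policy) is already established, so O(reject_roster).
Applying K to premise 10 (O(reject_roster ⊃ not seal_envelope)) and O(reject_roster) yields O(not seal_envelope).
Premise 1 is O(not stow_gear ⊃ seal_envelope); contrapositively O(not seal_envelope ⊃ stow_gear). Since O(not seal_envelope) holds, K gives O(stow_gear).
Premise 2, O(not reject_memo ⊃ not stow_gear), contraposes to O(stow_gear ⊃ reject_memo); with O(stow_gear) we get O(reject_memo).
Applying K to premise 9 (O(reject_memo ⊃ log_disclosure)) and O(reject_memo) yields O(log_disclosure).
So O(log_disclosure) holds — log_disclosure is obligatory. None of the other listed options is made obligatory by any chain of premises.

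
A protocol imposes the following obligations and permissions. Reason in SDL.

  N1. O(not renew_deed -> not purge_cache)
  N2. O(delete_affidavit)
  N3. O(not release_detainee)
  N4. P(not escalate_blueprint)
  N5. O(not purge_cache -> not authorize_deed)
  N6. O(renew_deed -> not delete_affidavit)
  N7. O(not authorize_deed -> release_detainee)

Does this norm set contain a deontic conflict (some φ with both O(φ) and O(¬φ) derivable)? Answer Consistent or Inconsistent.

Inconsistent

Premise 3 states O(not release_detainee) outright.
Premise 7, O(not authorize_deed -> release_detainee), contraposes to O(not release_detainee -> authorize_deed); with O(not release_detainee) we get O(authorize_deed).
Premise 5 is O(not purge_cache -> not authorize_deed); contrapositively O(authorize_deed -> purge_cache). Since O(authorize_deed) holds, K gives O(purge_cache).
Premise 1 is O(not renew_deed -> not purge_cache); contrapositively O(purge_cache -> renew_deed). Since O(purge_cache) holds, K gives O(renew_deed).
Premise 6 is O(renew_deed -> not delete_affidavit); since O(renew_deed), deontic closure gives O(not delete_affidavit).
Yet premise 2 states O(delete_affidavit).
We now have both O(not delete_affidavit) and O(delete_affidavit) — delete_affidavit is simultaneously obligatory and forbidden, violating the D-axiom.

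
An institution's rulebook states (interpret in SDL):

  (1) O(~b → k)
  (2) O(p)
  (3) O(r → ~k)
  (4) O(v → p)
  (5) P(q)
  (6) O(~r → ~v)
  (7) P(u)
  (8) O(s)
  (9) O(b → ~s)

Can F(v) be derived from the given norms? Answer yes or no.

Yes

Premise 8 gives O(s).
Premise 9, O(b → ~s), contraposes to O(s → ~b); with O(s) we get O(~b).
Applying K to premise 1 (O(~b → k)) and O(~b) yields O(k).
The contrapositive of premise 3 (O(r → ~k)) is O(k → ~r), and O(k) is already established, so O(~r).
Applying K to premise 6 (O(~r → ~v)) and O(~r) yields O(~v).
Premises 2, 4, 5, 7 do not contribute to this derivation.
So O(~v) holds, i.e. F(v). The claim follows.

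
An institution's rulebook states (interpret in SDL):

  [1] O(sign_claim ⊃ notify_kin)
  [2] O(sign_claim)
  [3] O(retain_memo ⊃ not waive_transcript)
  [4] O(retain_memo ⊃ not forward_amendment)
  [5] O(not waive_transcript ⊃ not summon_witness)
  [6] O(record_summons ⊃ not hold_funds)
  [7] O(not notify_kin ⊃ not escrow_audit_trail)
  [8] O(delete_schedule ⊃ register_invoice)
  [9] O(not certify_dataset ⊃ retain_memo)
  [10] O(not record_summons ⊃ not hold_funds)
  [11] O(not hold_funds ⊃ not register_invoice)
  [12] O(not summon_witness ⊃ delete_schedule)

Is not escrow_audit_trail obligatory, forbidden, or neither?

Neither

Premise 7 is O(not notify_kin ⊃ not escrow_audit_trail), but O(not notify_kin) is not derivable from the premises, so it does not yield O(not escrow_audit_trail).
No premise or chain of K-axiom applications forces O(not escrow_audit_trail), and none forces O(escrow_audit_trail). So not escrow_audit_trail is neither obligatory nor forbidden under these norms.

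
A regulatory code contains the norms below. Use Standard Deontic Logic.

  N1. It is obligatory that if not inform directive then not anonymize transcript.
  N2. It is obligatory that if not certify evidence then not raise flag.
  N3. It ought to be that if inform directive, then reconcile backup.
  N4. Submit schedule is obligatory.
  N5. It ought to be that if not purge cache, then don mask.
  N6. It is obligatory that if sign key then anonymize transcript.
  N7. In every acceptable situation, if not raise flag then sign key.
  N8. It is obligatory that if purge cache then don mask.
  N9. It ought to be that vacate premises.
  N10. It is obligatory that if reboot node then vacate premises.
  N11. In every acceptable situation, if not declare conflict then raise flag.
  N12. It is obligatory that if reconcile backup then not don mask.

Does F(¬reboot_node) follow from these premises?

No

Premise 10 is O(reboot_node → vacate_premises); even if O(vacate_premises) held, inferring O(reboot_node) would be affirming the consequent — invalid.
No other premise forces O(reboot_node). An ideal world satisfying every premise can still have ¬reboot_node true, so F(¬reboot_node) is not derivable.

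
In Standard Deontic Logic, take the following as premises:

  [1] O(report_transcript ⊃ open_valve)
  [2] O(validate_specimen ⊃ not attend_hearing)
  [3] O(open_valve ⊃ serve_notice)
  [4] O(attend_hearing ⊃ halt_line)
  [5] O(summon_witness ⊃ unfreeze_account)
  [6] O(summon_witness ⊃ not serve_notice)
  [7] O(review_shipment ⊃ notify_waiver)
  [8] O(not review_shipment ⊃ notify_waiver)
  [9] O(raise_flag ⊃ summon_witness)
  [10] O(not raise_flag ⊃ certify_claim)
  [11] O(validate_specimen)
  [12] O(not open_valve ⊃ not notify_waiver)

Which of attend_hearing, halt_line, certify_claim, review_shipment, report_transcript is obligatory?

Premises 8 and 7 are O(not review_shipment ⊃ notify_waiver) and O(review_shipment ⊃ notify_waiver); every ideal world satisfies not review_shipment or review_shipment, so in either case notify_waiver holds — hence O(notify_waiver).
Premise 12, O(not open_valve ⊃ not notify_waiver), contraposes to O(notify_waiver ⊃ open_valve); with O(notify_waiver) we get O(open_valve).
With premise 3, O(open_valve ⊃ serve_notice), the K-axiom yields O(serve_notice).
Premise 6, O(summon_witness ⊃ not serve_notice), contraposes to O(serve_notice ⊃ not summon_witness); with O(serve_notice) we get O(not summon_witness).
The contrapositive of premise 9 (O(raise_flag ⊃ summon_witness)) is O(not summon_witness ⊃ not raise_flag), and O(not summon_witness) is already established, so O(not raise_flag).
From O(not raise_flag) and premise 10, O(not raise_flag ⊃ certify_claim), we obtain O(certify_claim).
So O(certify_claim) holds — certify_claim is obligatory. None of the other listed options is made obligatory by any chain of premises.

certify_claim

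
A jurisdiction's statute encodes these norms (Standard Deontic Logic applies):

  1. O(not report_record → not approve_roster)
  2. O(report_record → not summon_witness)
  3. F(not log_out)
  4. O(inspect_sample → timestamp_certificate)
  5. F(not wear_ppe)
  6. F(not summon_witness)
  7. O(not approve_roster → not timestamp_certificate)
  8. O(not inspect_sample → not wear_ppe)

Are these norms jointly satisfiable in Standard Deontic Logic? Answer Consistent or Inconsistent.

Inconsistent

F(not wear_ppe) at premise 5 means O(wear_ppe).
The contrapositive of premise 8 (O(not inspect_sample → not wear_ppe)) is O(wear_ppe → inspect_sample), and O(wear_ppe) is already established, so O(inspect_sample).
With premise 4, O(inspect_sample → timestamp_certificate), the K-axiom yields O(timestamp_certificate).
Premise 7 is O(not approve_roster → not timestamp_certificate); contrapositively O(timestamp_certificate → approve_roster). Since O(timestamp_certificate) holds, K gives O(approve_roster).
Premise 1 is O(not report_record → not approve_roster); contrapositively O(approve_roster → report_record). Since O(approve_roster) holds, K gives O(report_record).
With premise 2, O(report_record → not summon_witness), the K-axiom yields O(not summon_witness).
But premise 6, F(not summon_witness), means O(summon_witness).
We now have both O(not summon_witness) and O(summon_witness) — summon_witness is simultaneously obligatory and forbidden, violating the D-axiom.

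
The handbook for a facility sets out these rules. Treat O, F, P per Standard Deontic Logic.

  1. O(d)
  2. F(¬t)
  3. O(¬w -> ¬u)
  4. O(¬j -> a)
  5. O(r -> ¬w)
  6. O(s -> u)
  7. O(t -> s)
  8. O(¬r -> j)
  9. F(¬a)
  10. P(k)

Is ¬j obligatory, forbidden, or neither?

Forbidden

Premise 2 is F(¬t), i.e. O(t).
With premise 7, O(t -> s), the K-axiom yields O(s).
Premise 6 is O(s -> u); since O(s), deontic closure gives O(u).
The contrapositive of premise 3 (O(¬w -> ¬u)) is O(u -> w), and O(u) is already established, so O(w).
The contrapositive of premise 5 (O(r -> ¬w)) is O(w -> ¬r), and O(w) is already established, so O(¬r).
Premise 8 is O(¬r -> j); since O(¬r), deontic closure gives O(j).
Premises 1, 4, 9, 10 do not contribute to this derivation.
Thus O(j), which is F(¬j): ¬j is forbidden.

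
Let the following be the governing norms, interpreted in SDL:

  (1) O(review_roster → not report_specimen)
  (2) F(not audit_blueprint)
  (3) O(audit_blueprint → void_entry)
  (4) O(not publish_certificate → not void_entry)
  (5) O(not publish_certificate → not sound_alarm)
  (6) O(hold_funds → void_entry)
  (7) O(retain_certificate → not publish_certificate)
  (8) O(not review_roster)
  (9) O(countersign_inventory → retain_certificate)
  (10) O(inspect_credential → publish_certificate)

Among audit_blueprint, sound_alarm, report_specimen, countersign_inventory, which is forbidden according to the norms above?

countersign_inventory

F(not audit_blueprint) at premise 2 means O(audit_blueprint).
From O(audit_blueprint) and premise 3, O(audit_blueprint → void_entry), we obtain O(void_entry).
The contrapositive of premise 4 (O(not publish_certificate → not void_entry)) is O(void_entry → publish_certificate), and O(void_entry) is already established, so O(publish_certificate).
Premise 7, O(retain_certificate → not publish_certificate), contraposes to O(publish_certificate → not retain_certificate); with O(publish_certificate) we get O(not retain_certificate).
Premise 9 is O(countersign_inventory → retain_certificate); contrapositively O(not retain_certificate → not countersign_inventory). Since O(not retain_certificate) holds, K gives O(not countersign_inventory).
So O(not countersign_inventory) holds, i.e. countersign_inventory is forbidden. None of the other listed options is forbidden under the premises.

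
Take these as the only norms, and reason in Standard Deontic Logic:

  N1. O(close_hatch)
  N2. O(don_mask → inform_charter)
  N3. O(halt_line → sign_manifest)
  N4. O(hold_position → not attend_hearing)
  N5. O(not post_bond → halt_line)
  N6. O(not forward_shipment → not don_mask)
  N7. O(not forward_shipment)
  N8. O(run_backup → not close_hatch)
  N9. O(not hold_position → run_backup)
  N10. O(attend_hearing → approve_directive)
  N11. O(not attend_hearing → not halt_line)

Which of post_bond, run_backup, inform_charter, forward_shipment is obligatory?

Premise 1 gives O(close_hatch).
The contrapositive of premise 8 (O(run_backup → not close_hatch)) is O(close_hatch → not run_backup), and O(close_hatch) is already established, so O(not run_backup).
Premise 9 is O(not hold_position → run_backup); contrapositively O(not run_backup → hold_position). Since O(not run_backup) holds, K gives O(hold_position).
Premise 4 is O(hold_position → not attend_hearing); since O(hold_position), deontic closure gives O(not attend_hearing).
Applying K to premise 11 (O(not attend_hearing → not halt_line)) and O(not attend_hearing) yields O(not halt_line).
Premise 5, O(not post_bond → halt_line), contraposes to O(not halt_line → post_bond); with O(not halt_line) we get O(post_bond).
So O(post_bond) holds — post_bond is obligatory. None of the other listed options is made obligatory by any chain of premises.

post_bond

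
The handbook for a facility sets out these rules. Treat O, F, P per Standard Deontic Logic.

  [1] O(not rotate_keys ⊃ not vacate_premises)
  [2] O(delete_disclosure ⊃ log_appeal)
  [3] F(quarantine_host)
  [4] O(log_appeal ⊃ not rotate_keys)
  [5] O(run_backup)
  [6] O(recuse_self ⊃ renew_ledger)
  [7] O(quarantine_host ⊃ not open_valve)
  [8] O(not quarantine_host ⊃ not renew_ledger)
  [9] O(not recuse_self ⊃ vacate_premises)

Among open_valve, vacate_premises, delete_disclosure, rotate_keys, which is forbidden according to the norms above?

Premise 3, F(quarantine_host), is equivalent to O(not quarantine_host).
From O(not quarantine_host) and premise 8, O(not quarantine_host ⊃ not renew_ledger), we obtain O(not renew_ledger).
Premise 6 is O(recuse_self ⊃ renew_ledger); contrapositively O(not renew_ledger ⊃ not recuse_self). Since O(not renew_ledger) holds, K gives O(not recuse_self).
From O(not recuse_self) and premise 9, O(not recuse_self ⊃ vacate_premises), we obtain O(vacate_premises).
Premise 1 is O(not rotate_keys ⊃ not vacate_premises); contrapositively O(vacate_premises ⊃ rotate_keys). Since O(vacate_premises) holds, K gives O(rotate_keys).
Premise 4, O(log_appeal ⊃ not rotate_keys), contraposes to O(rotate_keys ⊃ not log_appeal); with O(rotate_keys) we get O(not log_appeal).
The contrapositive of premise 2 (O(delete_disclosure ⊃ log_appeal)) is O(not log_appeal ⊃ not delete_disclosure), and O(not log_appeal) is already established, so O(not delete_disclosure).
So O(not delete_disclosure) holds, i.e. delete_disclosure is forbidden. None of the other listed options is forbidden under the premises.

delete_disclosure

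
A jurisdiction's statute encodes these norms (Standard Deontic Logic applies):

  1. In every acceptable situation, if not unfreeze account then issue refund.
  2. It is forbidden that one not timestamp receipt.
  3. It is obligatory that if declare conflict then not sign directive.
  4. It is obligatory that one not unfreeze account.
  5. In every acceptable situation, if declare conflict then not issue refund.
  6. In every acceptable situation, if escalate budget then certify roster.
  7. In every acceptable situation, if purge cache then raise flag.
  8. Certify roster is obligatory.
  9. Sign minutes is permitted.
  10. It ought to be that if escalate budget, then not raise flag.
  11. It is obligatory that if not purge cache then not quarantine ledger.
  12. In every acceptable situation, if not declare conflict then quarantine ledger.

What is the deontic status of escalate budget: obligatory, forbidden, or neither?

From premise 4 we have O(¬unfreeze_account).
With premise 1, O(¬unfreeze_account → issue_refund), the K-axiom yields O(issue_refund).
The contrapositive of premise 5 (O(declare_conflict → ¬issue_refund)) is O(issue_refund → ¬declare_conflict), and O(issue_refund) is already established, so O(¬declare_conflict).
From O(¬declare_conflict) and premise 12, O(¬declare_conflict → quarantine_ledger), we obtain O(quarantine_ledger).
Premise 11 is O(¬purge_cache → ¬quarantine_ledger); contrapositively O(quarantine_ledger → purge_cache). Since O(quarantine_ledger) holds, K gives O(purge_cache).
Applying K to premise 7 (O(purge_cache → raise_flag)) and O(purge_cache) yields O(raise_flag).
The contrapositive of premise 10 (O(escalate_budget → ¬raise_flag)) is O(raise_flag → ¬escalate_budget), and O(raise_flag) is already established, so O(¬escalate_budget).
Premises 2, 3, 6, 8, 9 do not contribute to this derivation.
Thus O(¬escalate_budget), which is F(escalate_budget): escalate_budget is forbidden.

Forbidden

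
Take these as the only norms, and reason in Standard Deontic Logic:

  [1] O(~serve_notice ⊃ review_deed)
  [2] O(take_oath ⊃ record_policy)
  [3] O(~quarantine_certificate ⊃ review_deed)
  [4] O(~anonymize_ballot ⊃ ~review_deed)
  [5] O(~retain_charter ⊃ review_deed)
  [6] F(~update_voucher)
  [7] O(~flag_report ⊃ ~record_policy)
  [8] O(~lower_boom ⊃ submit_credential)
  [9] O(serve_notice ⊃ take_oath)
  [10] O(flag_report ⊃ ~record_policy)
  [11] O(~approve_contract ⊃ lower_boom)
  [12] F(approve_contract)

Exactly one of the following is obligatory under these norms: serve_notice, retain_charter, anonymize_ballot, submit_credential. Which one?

anonymize_ballot

By case analysis on ~flag_report: premise 7 gives O(~flag_report ⊃ ~record_policy) and premise 10 gives O(flag_report ⊃ ~record_policy), so O(~record_policy) either way.
Premise 2 is O(take_oath ⊃ record_policy); contrapositively O(~record_policy ⊃ ~take_oath). Since O(~record_policy) holds, K gives O(~take_oath).
Premise 9 is O(serve_notice ⊃ take_oath); contrapositively O(~take_oath ⊃ ~serve_notice). Since O(~take_oath) holds, K gives O(~serve_notice).
With premise 1, O(~serve_notice ⊃ review_deed), the K-axiom yields O(review_deed).
Premise 4, O(~anonymize_ballot ⊃ ~review_deed), contraposes to O(review_deed ⊃ anonymize_ballot); with O(review_deed) we get O(anonymize_ballot).
So O(anonymize_ballot) holds — anonymize_ballot is obligatory. None of the other listed options is made obligatory by any chain of premises.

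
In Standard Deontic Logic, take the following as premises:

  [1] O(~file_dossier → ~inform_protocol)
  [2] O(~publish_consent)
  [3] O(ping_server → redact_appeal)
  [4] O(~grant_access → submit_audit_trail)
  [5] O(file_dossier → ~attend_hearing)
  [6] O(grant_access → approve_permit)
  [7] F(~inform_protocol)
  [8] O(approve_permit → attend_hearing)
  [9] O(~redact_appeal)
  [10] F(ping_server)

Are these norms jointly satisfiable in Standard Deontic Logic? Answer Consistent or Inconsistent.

Premise 3 is O(ping_server → redact_appeal), but O(ping_server) is not derivable from the premises, so it does not yield O(redact_appeal).
So O(redact_appeal) is not derivable, and the apparent clash with O(~redact_appeal) does not arise.
A world satisfying every obligation exists (e.g. approve_permit=false, attend_hearing=false, file_dossier=true, grant_access=false, inform_protocol=true, ping_server=false, publish_consent=false, redact_appeal=false, submit_audit_trail=true); no atom is both obligatory and forbidden, so the set is consistent.

Consistent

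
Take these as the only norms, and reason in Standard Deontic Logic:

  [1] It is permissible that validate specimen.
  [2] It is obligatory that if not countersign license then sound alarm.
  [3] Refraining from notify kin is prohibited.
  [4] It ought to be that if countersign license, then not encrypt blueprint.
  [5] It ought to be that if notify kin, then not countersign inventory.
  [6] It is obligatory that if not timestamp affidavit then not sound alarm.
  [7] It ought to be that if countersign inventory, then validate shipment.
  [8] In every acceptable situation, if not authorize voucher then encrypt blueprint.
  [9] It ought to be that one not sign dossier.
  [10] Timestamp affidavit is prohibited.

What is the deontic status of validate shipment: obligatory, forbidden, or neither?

Neither

Premise 7 is O(countersign_inventory → validate_shipment), but O(countersign_inventory) is not derivable from the premises, so it does not yield O(validate_shipment).
No premise or chain of K-axiom applications forces O(validate_shipment), and none forces O(¬validate_shipment). So validate_shipment is neither obligatory nor forbidden under these norms.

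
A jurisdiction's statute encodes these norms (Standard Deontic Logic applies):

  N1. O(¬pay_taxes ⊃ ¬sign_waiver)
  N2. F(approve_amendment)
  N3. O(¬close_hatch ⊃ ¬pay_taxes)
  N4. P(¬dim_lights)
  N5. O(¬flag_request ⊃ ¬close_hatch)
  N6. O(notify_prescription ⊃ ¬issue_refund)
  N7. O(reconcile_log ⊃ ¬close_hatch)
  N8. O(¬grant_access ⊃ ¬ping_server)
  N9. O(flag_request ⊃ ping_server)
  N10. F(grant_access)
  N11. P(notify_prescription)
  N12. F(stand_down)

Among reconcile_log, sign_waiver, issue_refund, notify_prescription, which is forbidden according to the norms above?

Premise 10 is F(grant_access), i.e. O(¬grant_access).
From O(¬grant_access) and premise 8, O(¬grant_access ⊃ ¬ping_server), we obtain O(¬ping_server).
Premise 9, O(flag_request ⊃ ping_server), contraposes to O(¬ping_server ⊃ ¬flag_request); with O(¬ping_server) we get O(¬flag_request).
Premise 5 is O(¬flag_request ⊃ ¬close_hatch); since O(¬flag_request), deontic closure gives O(¬close_hatch).
Premise 3 is O(¬close_hatch ⊃ ¬pay_taxes); since O(¬close_hatch), deontic closure gives O(¬pay_taxes).
Applying K to premise 1 (O(¬pay_taxes ⊃ ¬sign_waiver)) and O(¬pay_taxes) yields O(¬sign_waiver).
So O(¬sign_waiver) holds, i.e. sign_waiver is forbidden. None of the other listed options is forbidden under the premises.

sign_waiver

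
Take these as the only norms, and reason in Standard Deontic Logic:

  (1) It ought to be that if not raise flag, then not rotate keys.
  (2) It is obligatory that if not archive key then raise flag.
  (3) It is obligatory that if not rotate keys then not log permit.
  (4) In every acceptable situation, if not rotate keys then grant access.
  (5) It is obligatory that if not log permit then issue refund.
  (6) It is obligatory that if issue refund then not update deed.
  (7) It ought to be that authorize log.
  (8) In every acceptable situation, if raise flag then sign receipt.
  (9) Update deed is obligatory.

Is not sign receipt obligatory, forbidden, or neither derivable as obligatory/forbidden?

Forbidden

From premise 9 we have O(update_deed).
Premise 6, O(issue_refund → ¬update_deed), contraposes to O(update_deed → ¬issue_refund); with O(update_deed) we get O(¬issue_refund).
The contrapositive of premise 5 (O(¬log_permit → issue_refund)) is O(¬issue_refund → log_permit), and O(¬issue_refund) is already established, so O(log_permit).
The contrapositive of premise 3 (O(¬rotate_keys → ¬log_permit)) is O(log_permit → rotate_keys), and O(log_permit) is already established, so O(rotate_keys).
The contrapositive of premise 1 (O(¬raise_flag → ¬rotate_keys)) is O(rotate_keys → raise_flag), and O(rotate_keys) is already established, so O(raise_flag).
With premise 8, O(raise_flag → sign_receipt), the K-axiom yields O(sign_receipt).
Premises 2, 4, 7 do not contribute to this derivation.
Thus O(sign_receipt), which is F(¬sign_receipt): ¬sign_receipt is forbidden.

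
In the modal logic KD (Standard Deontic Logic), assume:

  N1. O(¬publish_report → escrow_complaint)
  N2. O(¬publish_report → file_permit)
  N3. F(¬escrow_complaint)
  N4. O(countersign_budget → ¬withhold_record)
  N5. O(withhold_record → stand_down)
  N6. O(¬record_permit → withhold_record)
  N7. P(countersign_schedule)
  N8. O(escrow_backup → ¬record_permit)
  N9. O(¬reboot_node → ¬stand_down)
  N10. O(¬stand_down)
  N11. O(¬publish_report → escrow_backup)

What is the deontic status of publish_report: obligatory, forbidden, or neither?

Obligatory

Premise 10 states O(¬stand_down) outright.
The contrapositive of premise 5 (O(withhold_record → stand_down)) is O(¬stand_down → ¬withhold_record), and O(¬stand_down) is already established, so O(¬withhold_record).
Premise 6 is O(¬record_permit → withhold_record); contrapositively O(¬withhold_record → record_permit). Since O(¬withhold_record) holds, K gives O(record_permit).
The contrapositive of premise 8 (O(escrow_backup → ¬record_permit)) is O(record_permit → ¬escrow_backup), and O(record_permit) is already established, so O(¬escrow_backup).
The contrapositive of premise 11 (O(¬publish_report → escrow_backup)) is O(¬escrow_backup → publish_report), and O(¬escrow_backup) is already established, so O(publish_report).
Premises 1, 2, 3, 4, 7, 9 do not contribute to this derivation.
Hence publish_report is obligatory.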